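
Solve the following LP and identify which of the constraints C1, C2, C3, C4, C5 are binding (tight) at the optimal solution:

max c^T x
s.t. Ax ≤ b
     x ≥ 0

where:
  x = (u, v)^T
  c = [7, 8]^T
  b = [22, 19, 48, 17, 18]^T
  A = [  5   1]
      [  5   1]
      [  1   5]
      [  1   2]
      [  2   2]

At u = 1, v = 8, compute slack b - a·x for each constraint:
  C1: 22 − 13 = 9  (slack)
  C2: 19 − 13 = 6  (slack)
  C3: 48 − 41 = 7  (slack)
  C4: 17 − 17 = 0  (binding)
  C5: 18 − 18 = 0  (binding)

Optimal: u = 1, v = 8
Binding: C4, C5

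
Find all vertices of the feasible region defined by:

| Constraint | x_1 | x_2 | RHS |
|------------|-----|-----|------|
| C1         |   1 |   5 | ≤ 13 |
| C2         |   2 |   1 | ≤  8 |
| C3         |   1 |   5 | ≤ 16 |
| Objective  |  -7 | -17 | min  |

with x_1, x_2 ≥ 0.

(0, 0), (4, 0), (3, 2), (0, 2.6)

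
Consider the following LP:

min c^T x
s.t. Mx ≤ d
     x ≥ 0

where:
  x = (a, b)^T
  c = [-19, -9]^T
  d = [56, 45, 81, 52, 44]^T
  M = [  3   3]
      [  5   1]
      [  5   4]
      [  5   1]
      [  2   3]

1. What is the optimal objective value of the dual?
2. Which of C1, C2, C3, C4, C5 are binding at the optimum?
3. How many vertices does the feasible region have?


1. -223
2. C2, C5
3. 4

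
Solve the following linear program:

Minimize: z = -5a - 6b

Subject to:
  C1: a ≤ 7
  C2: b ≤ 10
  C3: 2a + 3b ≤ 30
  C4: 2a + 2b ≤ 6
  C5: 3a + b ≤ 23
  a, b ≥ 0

Evaluate the objective at each vertex of the feasible region:
  z(0, 0) = 0
  z(3, 0) = -15
  z(0, 3) = -18  ←
The minimum is at a = 0, b = 3.

a = 0, b = 3, z = -18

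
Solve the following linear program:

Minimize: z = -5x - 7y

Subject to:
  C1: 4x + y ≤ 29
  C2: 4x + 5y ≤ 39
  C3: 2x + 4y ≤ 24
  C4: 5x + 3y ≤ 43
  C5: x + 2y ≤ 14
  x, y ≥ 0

Evaluate the objective at each vertex of the feasible region:
  z(0, 0) = 0
  z(7.25, 0) = -36.25
  z(6.625, 2.5) = -50.62
  z(6, 3) = -51  ←
  z(0, 6) = -42
The minimum is at x = 6, y = 3.

x = 6, y = 3, z = -51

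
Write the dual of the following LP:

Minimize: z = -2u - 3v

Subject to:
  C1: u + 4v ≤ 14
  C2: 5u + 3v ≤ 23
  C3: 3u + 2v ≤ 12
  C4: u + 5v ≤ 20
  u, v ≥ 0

Primal min cᵀx s.t. Ax ≤ b, x ≥ 0  →  Dual max −bᵀy s.t. Aᵀy ≥ −c, y ≥ 0.

Maximize: z = -14y1 - 23y2 - 12y3 - 20y4

Subject to:
  y1 + 5y2 + 3y3 + y4 ≥ 2
  4y1 + 3y2 + 2y3 + 5y4 ≥ 3
  y1, y2, y3, y4 ≥ 0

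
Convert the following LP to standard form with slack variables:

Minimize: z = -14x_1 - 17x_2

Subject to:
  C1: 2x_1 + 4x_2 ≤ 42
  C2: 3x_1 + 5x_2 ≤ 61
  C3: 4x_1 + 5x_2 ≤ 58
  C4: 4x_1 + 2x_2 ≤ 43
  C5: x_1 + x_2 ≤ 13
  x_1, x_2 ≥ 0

min z = -14x_1 - 17x_2

s.t.
  2x_1 + 4x_2 + s1 = 42
  3x_1 + 5x_2 + s2 = 61
  4x_1 + 5x_2 + s3 = 58
  4x_1 + 2x_2 + s4 = 43
  x_1 + x_2 + s5 = 13
  x_1, x_2, s1, s2, s3, s4, s5 ≥ 0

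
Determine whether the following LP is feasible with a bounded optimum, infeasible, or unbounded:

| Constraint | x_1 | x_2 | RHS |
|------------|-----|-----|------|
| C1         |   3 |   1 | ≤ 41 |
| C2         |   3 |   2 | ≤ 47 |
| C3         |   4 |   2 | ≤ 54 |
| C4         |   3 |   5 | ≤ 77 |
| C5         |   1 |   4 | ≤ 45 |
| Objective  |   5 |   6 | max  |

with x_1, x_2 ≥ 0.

Feasible with a bounded optimal solution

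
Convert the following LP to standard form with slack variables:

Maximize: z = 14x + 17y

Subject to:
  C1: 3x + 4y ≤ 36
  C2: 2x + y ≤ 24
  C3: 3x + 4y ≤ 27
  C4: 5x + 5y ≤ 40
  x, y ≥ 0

max z = 14x + 17y

s.t.
  3x + 4y + s1 = 36
  2x + y + s2 = 24
  3x + 4y + s3 = 27
  5x + 5y + s4 = 40
  x, y, s1, s2, s3, s4 ≥ 0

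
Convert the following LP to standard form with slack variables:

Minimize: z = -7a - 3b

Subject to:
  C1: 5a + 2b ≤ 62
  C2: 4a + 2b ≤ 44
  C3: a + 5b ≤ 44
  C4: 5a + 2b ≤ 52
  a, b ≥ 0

min z = -7a - 3b

s.t.
  5a + 2b + s1 = 62
  4a + 2b + s2 = 44
  a + 5b + s3 = 44
  5a + 2b + s4 = 52
  a, b, s1, s2, s3, s4 ≥ 0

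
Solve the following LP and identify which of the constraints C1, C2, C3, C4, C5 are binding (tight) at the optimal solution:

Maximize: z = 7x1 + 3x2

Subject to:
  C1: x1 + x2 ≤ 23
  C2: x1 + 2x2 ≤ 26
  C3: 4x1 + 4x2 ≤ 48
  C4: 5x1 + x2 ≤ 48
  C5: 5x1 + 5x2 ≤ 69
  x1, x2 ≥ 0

At x1 = 9, x2 = 3, compute slack b - a·x for each constraint:
  C1: 23 − 12 = 11  (slack)
  C2: 26 − 15 = 11  (slack)
  C3: 48 − 48 = 0  (binding)
  C4: 48 − 48 = 0  (binding)
  C5: 69 − 60 = 9  (slack)

Optimal: x1 = 9, x2 = 3
Binding: C3, C4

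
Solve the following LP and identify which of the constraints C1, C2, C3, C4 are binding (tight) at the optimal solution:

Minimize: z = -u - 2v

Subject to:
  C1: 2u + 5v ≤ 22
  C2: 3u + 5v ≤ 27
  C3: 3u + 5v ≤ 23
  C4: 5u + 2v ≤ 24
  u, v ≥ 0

At u = 1, v = 4, compute slack b - a·x for each constraint:
  C1: 22 − 22 = 0  (binding)
  C2: 27 − 23 = 4  (slack)
  C3: 23 − 23 = 0  (binding)
  C4: 24 − 13 = 11  (slack)

Optimal: u = 1, v = 4
Binding: C1, C3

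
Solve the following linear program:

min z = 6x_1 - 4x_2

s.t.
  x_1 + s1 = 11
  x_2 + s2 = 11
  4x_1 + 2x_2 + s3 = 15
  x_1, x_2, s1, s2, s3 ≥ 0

Evaluate the objective at each vertex of the feasible region:
  z(0, 0) = 0
  z(3.75, 0) = 22.5
  z(0, 7.5) = -30  ←
The minimum is at x_1 = 0, x_2 = 7.5.

x_1 = 0, x_2 = 7.5, z = -30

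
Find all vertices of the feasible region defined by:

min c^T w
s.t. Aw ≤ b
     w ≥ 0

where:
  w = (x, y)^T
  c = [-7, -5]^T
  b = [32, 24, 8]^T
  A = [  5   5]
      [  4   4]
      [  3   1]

(0, 0), (2.667, 0), (1, 5), (0, 6)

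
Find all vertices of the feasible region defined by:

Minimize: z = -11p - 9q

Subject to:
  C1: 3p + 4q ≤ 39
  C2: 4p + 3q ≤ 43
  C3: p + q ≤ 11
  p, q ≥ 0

(0, 0), (10.75, 0), (10, 1), (5, 6), (0, 9.75)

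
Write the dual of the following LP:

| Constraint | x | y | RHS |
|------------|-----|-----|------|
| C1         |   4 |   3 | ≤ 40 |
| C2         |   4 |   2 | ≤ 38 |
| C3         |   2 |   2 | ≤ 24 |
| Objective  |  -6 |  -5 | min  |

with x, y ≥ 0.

Primal min cᵀx s.t. Ax ≤ b, x ≥ 0  →  Dual max −bᵀy s.t. Aᵀy ≥ −c, y ≥ 0.

Maximize: z = -40y1 - 38y2 - 24y3

Subject to:
  4y1 + 4y2 + 2y3 ≥ 6
  3y1 + 2y2 + 2y3 ≥ 5
  y1, y2, y3 ≥ 0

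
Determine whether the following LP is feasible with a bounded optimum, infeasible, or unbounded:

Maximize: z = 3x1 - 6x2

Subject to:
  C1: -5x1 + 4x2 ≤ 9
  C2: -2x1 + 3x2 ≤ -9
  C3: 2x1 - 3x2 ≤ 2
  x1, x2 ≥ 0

Infeasible (no feasible solution exists)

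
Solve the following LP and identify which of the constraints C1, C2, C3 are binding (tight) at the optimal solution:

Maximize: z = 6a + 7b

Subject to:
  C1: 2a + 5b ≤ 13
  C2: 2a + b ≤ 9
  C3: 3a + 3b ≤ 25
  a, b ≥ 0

At a = 4, b = 1, compute slack b - a·x for each constraint:
  C1: 13 − 13 = 0  (binding)
  C2: 9 − 9 = 0  (binding)
  C3: 25 − 15 = 10  (slack)

Optimal: a = 4, b = 1
Binding: C1, C2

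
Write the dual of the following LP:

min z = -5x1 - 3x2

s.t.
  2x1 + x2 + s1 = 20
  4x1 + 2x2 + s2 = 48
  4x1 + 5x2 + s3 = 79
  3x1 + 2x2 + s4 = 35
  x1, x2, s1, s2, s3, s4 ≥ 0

Primal min cᵀx s.t. Ax ≤ b, x ≥ 0  →  Dual max −bᵀy s.t. Aᵀy ≥ −c, y ≥ 0.

Maximize: z = -20y1 - 48y2 - 79y3 - 35y4

Subject to:
  2y1 + 4y2 + 4y3 + 3y4 ≥ 5
  y1 + 2y2 + 5y3 + 2y4 ≥ 3
  y1, y2, y3, y4 ≥ 0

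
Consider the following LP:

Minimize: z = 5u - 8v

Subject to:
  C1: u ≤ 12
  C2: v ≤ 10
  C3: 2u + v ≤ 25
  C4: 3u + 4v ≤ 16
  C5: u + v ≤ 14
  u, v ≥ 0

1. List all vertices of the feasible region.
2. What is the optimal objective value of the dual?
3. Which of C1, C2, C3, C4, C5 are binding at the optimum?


1. (0, 0), (5.333, 0), (0, 4)
2. -32
3. C4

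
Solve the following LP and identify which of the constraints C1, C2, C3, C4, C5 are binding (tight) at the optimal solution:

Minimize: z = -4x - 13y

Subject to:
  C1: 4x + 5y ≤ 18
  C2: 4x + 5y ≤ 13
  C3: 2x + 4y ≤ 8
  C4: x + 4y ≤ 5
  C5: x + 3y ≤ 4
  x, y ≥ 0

At x = 1, y = 1, compute slack b - a·x for each constraint:
  C1: 18 − 9 = 9  (slack)
  C2: 13 − 9 = 4  (slack)
  C3: 8 − 6 = 2  (slack)
  C4: 5 − 5 = 0  (binding)
  C5: 4 − 4 = 0  (binding)

Optimal: x = 1, y = 1
Binding: C4, C5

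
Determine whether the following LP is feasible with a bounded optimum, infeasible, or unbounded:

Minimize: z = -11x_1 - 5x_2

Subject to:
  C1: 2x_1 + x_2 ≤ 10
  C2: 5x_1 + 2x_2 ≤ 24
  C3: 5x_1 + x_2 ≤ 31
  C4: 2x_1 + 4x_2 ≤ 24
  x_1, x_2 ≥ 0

Feasible with a bounded optimal solution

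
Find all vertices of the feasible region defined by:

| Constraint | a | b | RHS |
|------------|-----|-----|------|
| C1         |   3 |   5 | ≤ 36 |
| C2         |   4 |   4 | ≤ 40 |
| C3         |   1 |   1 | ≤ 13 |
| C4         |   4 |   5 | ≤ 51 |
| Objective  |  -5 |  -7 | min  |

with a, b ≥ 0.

(0, 0), (10, 0), (7, 3), (0, 7.2)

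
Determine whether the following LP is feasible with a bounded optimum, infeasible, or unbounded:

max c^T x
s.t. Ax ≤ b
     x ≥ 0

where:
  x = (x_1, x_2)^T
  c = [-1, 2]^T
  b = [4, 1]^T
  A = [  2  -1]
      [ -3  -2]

Unbounded (objective can increase without bound)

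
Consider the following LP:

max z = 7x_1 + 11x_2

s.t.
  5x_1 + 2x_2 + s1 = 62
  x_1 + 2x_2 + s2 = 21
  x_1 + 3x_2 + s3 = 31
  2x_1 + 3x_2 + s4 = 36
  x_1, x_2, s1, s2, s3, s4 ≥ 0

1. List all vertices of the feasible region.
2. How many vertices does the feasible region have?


1. (0, 0), (12.4, 0), (10.36, 5.091), (9, 6), (1, 10), (0, 10.33)
2. 6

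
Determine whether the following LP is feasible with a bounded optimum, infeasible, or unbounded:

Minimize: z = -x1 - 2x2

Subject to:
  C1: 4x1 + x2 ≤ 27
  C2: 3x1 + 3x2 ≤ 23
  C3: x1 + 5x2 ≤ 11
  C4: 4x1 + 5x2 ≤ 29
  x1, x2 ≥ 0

Feasible with a bounded optimal solution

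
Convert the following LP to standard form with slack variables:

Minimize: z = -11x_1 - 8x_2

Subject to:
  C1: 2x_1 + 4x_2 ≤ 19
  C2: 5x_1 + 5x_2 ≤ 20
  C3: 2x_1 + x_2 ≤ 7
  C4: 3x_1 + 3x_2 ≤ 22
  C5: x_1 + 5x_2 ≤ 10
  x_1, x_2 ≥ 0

min z = -11x_1 - 8x_2

s.t.
  2x_1 + 4x_2 + s1 = 19
  5x_1 + 5x_2 + s2 = 20
  2x_1 + x_2 + s3 = 7
  3x_1 + 3x_2 + s4 = 22
  x_1 + 5x_2 + s5 = 10
  x_1, x_2, s1, s2, s3, s4, s5 ≥ 0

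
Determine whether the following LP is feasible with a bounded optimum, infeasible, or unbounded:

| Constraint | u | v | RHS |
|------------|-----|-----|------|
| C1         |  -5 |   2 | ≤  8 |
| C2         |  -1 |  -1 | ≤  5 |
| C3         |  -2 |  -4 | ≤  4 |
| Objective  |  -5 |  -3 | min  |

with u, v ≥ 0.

Unbounded (objective can decrease without bound)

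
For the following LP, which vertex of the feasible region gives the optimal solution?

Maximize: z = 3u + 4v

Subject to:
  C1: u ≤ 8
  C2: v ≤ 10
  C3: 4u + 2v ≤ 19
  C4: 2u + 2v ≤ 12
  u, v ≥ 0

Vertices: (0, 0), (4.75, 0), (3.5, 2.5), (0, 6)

Evaluate the objective at each vertex of the feasible region:
  z(0, 0) = 0
  z(4.75, 0) = 14.25
  z(3.5, 2.5) = 20.5
  z(0, 6) = 24  ←
The maximum is at u = 0, v = 6.

(0, 6)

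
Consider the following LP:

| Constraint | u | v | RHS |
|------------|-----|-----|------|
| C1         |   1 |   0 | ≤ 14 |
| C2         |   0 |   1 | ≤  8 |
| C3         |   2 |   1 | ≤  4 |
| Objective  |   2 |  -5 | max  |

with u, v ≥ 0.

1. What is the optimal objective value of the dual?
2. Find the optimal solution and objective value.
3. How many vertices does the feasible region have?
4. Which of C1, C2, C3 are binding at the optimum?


1. 4
2. u = 2, v = 0, z = 4
3. 3
4. C3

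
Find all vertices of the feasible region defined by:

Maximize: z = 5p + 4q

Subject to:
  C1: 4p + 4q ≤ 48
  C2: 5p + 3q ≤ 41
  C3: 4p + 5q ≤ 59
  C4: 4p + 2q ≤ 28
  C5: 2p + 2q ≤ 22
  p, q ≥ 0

(0, 0), (7, 0), (3, 8), (0, 11)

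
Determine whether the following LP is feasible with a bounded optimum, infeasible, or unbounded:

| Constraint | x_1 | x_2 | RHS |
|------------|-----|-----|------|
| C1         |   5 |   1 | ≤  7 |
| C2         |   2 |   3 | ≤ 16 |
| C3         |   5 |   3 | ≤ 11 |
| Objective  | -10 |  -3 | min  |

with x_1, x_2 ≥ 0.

Feasible with a bounded optimal solution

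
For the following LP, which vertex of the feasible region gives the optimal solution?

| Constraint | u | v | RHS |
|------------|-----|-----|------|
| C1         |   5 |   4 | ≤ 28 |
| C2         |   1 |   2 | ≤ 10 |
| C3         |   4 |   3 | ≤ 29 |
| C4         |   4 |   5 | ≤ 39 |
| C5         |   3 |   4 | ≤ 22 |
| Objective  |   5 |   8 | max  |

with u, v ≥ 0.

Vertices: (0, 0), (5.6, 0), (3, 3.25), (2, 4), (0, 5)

Evaluate the objective at each vertex of the feasible region:
  z(0, 0) = 0
  z(5.6, 0) = 28
  z(3, 3.25) = 41
  z(2, 4) = 42  ←
  z(0, 5) = 40
The maximum is at u = 2, v = 4.

(2, 4)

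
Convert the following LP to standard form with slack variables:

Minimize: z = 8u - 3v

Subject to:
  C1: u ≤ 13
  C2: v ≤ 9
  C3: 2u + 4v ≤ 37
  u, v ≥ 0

min z = 8u - 3v

s.t.
  u + s1 = 13
  v + s2 = 9
  2u + 4v + s3 = 37
  u, v, s1, s2, s3 ≥ 0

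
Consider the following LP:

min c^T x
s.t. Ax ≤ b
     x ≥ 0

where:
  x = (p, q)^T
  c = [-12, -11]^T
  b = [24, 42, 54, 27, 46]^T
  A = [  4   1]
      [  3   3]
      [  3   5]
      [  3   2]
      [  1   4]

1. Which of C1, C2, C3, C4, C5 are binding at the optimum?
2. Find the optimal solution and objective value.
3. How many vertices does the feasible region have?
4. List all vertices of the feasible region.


1. C3, C4
2. p = 3, q = 9, z = -135
3. 5
4. (0, 0), (6, 0), (4.2, 7.2), (3, 9), (0, 10.8)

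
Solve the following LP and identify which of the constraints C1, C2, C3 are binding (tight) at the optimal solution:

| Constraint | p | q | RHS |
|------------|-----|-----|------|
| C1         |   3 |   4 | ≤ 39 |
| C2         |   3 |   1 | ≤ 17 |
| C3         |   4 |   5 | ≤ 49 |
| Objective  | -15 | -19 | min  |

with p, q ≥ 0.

At p = 1, q = 9, compute slack b - a·x for each constraint:
  C1: 39 − 39 = 0  (binding)
  C2: 17 − 12 = 5  (slack)
  C3: 49 − 49 = 0  (binding)

Optimal: p = 1, q = 9
Binding: C1, C3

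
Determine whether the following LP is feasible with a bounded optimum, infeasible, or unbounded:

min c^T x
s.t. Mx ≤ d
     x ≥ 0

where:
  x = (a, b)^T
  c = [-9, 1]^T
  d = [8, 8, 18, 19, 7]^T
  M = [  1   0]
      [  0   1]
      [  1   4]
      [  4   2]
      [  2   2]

Feasible with a bounded optimal solution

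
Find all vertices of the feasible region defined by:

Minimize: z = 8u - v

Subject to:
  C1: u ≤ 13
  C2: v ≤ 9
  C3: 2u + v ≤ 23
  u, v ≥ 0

(0, 0), (11.5, 0), (7, 9), (0, 9)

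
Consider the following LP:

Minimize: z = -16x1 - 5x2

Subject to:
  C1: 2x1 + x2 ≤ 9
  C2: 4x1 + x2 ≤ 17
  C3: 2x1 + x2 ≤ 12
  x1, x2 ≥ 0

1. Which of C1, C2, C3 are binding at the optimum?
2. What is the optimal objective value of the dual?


1. C1, C2
2. -69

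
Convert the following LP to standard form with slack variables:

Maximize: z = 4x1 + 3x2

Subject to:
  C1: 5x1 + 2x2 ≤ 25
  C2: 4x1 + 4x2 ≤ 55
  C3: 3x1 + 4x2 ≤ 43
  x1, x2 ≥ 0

max z = 4x1 + 3x2

s.t.
  5x1 + 2x2 + s1 = 25
  4x1 + 4x2 + s2 = 55
  3x1 + 4x2 + s3 = 43
  x1, x2, s1, s2, s3 ≥ 0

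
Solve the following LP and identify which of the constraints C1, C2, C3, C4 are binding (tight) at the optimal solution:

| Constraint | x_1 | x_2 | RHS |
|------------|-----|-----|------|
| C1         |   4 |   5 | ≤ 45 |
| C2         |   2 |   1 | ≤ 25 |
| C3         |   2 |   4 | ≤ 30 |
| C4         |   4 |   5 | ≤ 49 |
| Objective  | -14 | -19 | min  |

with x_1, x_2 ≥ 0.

At x_1 = 5, x_2 = 5, compute slack b - a·x for each constraint:
  C1: 45 − 45 = 0  (binding)
  C2: 25 − 15 = 10  (slack)
  C3: 30 − 30 = 0  (binding)
  C4: 49 − 45 = 4  (slack)

Optimal: x_1 = 5, x_2 = 5
Binding: C1, C3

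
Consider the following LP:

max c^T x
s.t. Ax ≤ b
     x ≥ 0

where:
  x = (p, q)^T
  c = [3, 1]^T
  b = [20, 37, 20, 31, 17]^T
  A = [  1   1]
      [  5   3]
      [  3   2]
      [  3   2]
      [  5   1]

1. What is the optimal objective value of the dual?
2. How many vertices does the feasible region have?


1. 13
2. 4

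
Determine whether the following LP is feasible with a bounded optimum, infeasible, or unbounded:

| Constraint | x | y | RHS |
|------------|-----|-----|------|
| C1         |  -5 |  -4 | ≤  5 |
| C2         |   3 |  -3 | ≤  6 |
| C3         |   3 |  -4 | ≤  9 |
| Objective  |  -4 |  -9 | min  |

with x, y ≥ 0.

Unbounded (objective can decrease without bound)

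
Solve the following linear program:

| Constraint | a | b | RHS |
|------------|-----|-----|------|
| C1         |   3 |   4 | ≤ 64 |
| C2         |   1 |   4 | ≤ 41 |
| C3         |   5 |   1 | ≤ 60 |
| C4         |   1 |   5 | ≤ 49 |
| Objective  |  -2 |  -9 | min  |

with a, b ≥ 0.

Evaluate the objective at each vertex of the feasible region:
  z(0, 0) = 0
  z(12, 0) = -24
  z(10.47, 7.632) = -89.63
  z(9, 8) = -90  ←
  z(0, 9.8) = -88.2
The minimum is at a = 9, b = 8.

a = 9, b = 8, z = -90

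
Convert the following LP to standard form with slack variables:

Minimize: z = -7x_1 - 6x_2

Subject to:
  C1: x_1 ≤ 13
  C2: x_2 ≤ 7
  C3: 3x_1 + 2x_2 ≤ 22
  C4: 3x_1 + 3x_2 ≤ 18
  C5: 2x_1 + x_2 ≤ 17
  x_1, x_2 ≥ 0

min z = -7x_1 - 6x_2

s.t.
  x_1 + s1 = 13
  x_2 + s2 = 7
  3x_1 + 2x_2 + s3 = 22
  3x_1 + 3x_2 + s4 = 18
  2x_1 + x_2 + s5 = 17
  x_1, x_2, s1, s2, s3, s4, s5 ≥ 0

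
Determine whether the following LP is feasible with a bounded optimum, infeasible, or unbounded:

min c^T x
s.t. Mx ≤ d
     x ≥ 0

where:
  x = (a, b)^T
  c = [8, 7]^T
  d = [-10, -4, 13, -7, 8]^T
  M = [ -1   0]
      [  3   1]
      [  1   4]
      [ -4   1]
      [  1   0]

Infeasible (no feasible solution exists)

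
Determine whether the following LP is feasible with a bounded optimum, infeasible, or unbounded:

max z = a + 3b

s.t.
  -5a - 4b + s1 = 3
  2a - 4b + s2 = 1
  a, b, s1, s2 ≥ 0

Unbounded (objective can increase without bound)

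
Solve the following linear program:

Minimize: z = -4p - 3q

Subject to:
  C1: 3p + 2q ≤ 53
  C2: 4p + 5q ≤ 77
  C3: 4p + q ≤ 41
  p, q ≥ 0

Evaluate the objective at each vertex of the feasible region:
  z(0, 0) = 0
  z(10.25, 0) = -41
  z(8, 9) = -59  ←
  z(0, 15.4) = -46.2
The minimum is at p = 8, q = 9.

p = 8, q = 9, z = -59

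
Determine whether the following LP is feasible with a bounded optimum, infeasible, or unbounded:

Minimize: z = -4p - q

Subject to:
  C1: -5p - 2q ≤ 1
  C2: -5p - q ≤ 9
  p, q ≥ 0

Unbounded (objective can decrease without bound)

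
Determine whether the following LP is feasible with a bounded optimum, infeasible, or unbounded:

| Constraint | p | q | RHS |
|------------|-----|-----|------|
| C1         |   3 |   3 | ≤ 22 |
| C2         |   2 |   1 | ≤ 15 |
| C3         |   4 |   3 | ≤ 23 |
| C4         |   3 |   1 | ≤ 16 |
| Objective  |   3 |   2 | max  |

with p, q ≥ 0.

Feasible with a bounded optimal solution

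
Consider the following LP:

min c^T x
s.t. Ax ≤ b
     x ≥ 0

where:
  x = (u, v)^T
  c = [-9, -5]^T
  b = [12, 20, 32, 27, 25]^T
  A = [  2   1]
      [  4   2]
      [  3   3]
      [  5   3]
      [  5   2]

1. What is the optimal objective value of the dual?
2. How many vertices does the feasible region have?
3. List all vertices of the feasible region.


1. -47
2. 4
3. (0, 0), (5, 0), (3, 4), (0, 9)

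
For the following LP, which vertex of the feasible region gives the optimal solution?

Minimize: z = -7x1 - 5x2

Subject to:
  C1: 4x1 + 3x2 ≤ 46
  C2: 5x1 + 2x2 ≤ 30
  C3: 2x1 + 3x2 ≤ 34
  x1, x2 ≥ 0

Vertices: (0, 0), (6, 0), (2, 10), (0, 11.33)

Evaluate the objective at each vertex of the feasible region:
  z(0, 0) = 0
  z(6, 0) = -42
  z(2, 10) = -64  ←
  z(0, 11.33) = -56.67
The minimum is at x1 = 2, x2 = 10.

(2, 10)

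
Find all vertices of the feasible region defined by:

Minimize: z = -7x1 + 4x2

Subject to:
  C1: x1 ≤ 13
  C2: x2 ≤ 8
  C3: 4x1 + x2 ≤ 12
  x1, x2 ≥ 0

(0, 0), (3, 0), (1, 8), (0, 8)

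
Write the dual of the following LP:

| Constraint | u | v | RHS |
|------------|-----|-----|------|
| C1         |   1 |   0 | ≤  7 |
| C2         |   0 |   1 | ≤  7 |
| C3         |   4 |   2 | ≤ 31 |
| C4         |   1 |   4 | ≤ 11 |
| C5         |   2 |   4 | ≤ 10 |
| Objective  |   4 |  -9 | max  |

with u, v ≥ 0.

Primal max cᵀx s.t. Ax ≤ b, x ≥ 0  →  Dual min bᵀy s.t. Aᵀy ≥ c, y ≥ 0.

Minimize: z = 7y1 + 7y2 + 31y3 + 11y4 + 10y5

Subject to:
  y1 + 4y3 + y4 + 2y5 ≥ 4
  y2 + 2y3 + 4y4 + 4y5 ≥ -9
  y1, y2, y3, y4, y5 ≥ 0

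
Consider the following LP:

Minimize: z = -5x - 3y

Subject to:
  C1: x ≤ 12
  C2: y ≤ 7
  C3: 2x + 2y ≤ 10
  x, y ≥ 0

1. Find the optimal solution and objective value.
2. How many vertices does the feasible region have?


1. x = 5, y = 0, z = -25
2. 3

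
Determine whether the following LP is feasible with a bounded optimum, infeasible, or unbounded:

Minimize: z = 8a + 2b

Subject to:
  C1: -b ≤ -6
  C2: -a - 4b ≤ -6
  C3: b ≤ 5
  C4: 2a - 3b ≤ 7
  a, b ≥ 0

Infeasible (no feasible solution exists)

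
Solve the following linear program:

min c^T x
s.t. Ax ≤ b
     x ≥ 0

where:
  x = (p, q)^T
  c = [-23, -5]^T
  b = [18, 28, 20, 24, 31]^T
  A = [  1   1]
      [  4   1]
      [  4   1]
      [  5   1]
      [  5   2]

Evaluate the objective at each vertex of the feasible region:
  z(0, 0) = 0
  z(4.8, 0) = -110.4
  z(4, 4) = -112  ←
  z(3, 8) = -109
  z(0, 15.5) = -77.5
The minimum is at p = 4, q = 4.

p = 4, q = 4, z = -112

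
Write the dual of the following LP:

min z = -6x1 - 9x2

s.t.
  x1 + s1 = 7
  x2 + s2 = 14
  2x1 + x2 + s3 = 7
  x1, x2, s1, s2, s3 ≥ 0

Primal min cᵀx s.t. Ax ≤ b, x ≥ 0  →  Dual max −bᵀy s.t. Aᵀy ≥ −c, y ≥ 0.

Maximize: z = -7y1 - 14y2 - 7y3

Subject to:
  y1 + 2y3 ≥ 6
  y2 + y3 ≥ 9
  y1, y2, y3 ≥ 0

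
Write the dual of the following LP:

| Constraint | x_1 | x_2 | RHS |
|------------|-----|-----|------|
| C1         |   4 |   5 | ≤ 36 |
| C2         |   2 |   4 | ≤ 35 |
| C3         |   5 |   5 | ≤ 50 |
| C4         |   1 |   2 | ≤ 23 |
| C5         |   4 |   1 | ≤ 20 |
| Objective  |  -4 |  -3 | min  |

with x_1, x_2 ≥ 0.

Primal min cᵀx s.t. Ax ≤ b, x ≥ 0  →  Dual max −bᵀy s.t. Aᵀy ≥ −c, y ≥ 0.

Maximize: z = -36y1 - 35y2 - 50y3 - 23y4 - 20y5

Subject to:
  4y1 + 2y2 + 5y3 + y4 + 4y5 ≥ 4
  5y1 + 4y2 + 5y3 + 2y4 + y5 ≥ 3
  y1, y2, y3, y4, y5 ≥ 0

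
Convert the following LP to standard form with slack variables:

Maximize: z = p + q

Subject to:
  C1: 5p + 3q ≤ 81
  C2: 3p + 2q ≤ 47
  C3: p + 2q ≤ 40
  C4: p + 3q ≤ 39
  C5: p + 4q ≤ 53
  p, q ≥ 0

max z = p + q

s.t.
  5p + 3q + s1 = 81
  3p + 2q + s2 = 47
  p + 2q + s3 = 40
  p + 3q + s4 = 39
  p + 4q + s5 = 53
  p, q, s1, s2, s3, s4, s5 ≥ 0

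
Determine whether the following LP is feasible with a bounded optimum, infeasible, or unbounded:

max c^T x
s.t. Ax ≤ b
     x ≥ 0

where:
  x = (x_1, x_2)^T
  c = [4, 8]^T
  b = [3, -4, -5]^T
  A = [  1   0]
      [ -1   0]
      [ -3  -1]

Infeasible (no feasible solution exists)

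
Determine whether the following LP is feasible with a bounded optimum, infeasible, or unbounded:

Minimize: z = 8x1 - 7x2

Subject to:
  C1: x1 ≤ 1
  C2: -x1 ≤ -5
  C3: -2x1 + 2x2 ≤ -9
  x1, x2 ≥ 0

Infeasible (no feasible solution exists)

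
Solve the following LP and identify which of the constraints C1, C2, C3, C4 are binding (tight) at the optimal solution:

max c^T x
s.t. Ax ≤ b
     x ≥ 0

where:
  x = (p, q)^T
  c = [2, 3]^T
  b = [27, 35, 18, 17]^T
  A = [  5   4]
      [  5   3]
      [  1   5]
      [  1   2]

At p = 3, q = 3, compute slack b - a·x for each constraint:
  C1: 27 − 27 = 0  (binding)
  C2: 35 − 24 = 11  (slack)
  C3: 18 − 18 = 0  (binding)
  C4: 17 − 9 = 8  (slack)

Optimal: p = 3, q = 3
Binding: C1, C3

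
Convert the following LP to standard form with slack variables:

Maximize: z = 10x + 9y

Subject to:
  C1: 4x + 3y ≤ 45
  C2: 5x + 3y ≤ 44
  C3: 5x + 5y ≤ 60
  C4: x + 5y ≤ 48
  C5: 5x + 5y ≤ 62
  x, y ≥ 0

max z = 10x + 9y

s.t.
  4x + 3y + s1 = 45
  5x + 3y + s2 = 44
  5x + 5y + s3 = 60
  x + 5y + s4 = 48
  5x + 5y + s5 = 62
  x, y, s1, s2, s3, s4, s5 ≥ 0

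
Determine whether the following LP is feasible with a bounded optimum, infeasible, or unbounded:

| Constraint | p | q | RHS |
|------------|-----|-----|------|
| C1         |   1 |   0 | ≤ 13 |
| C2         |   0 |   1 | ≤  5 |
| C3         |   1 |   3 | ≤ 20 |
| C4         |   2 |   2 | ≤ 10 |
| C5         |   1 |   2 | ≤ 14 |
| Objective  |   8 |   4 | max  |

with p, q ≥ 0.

Feasible with a bounded optimal solution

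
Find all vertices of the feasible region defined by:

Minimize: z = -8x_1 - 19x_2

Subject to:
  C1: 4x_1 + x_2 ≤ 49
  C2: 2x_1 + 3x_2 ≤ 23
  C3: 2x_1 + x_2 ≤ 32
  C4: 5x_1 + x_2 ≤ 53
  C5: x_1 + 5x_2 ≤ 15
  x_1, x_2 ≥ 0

(0, 0), (10.6, 0), (10.46, 0.6923), (10, 1), (0, 3)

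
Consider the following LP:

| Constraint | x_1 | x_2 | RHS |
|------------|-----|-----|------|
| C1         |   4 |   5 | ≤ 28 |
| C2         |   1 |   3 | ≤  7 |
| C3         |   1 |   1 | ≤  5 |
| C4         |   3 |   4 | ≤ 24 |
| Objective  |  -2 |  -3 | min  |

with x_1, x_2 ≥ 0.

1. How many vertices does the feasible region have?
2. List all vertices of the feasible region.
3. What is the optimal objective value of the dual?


1. 4
2. (0, 0), (5, 0), (4, 1), (0, 2.333)
3. -11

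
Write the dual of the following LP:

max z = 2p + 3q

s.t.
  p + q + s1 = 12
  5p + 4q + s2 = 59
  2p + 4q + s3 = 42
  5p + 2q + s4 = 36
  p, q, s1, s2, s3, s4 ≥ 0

Primal max cᵀx s.t. Ax ≤ b, x ≥ 0  →  Dual min bᵀy s.t. Aᵀy ≥ c, y ≥ 0.

Minimize: z = 12y1 + 59y2 + 42y3 + 36y4

Subject to:
  y1 + 5y2 + 2y3 + 5y4 ≥ 2
  y1 + 4y2 + 4y3 + 2y4 ≥ 3
  y1, y2, y3, y4 ≥ 0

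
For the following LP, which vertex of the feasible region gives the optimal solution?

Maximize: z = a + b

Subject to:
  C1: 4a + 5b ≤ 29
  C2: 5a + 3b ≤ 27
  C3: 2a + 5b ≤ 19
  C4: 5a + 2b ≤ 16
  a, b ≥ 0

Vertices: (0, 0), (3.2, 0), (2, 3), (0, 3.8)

Evaluate the objective at each vertex of the feasible region:
  z(0, 0) = 0
  z(3.2, 0) = 3.2
  z(2, 3) = 5  ←
  z(0, 3.8) = 3.8
The maximum is at a = 2, b = 3.

(2, 3)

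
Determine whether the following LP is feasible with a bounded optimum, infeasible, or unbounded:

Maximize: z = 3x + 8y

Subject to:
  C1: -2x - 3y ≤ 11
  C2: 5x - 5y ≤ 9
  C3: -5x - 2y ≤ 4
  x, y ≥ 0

Unbounded (objective can increase without bound)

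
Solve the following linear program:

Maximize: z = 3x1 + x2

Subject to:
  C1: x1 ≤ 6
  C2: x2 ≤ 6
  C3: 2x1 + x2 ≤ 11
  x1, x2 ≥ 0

Evaluate the objective at each vertex of the feasible region:
  z(0, 0) = 0
  z(5.5, 0) = 16.5  ←
  z(2.5, 6) = 13.5
  z(0, 6) = 6
The maximum is at x1 = 5.5, x2 = 0.

x1 = 5.5, x2 = 0, z = 16.5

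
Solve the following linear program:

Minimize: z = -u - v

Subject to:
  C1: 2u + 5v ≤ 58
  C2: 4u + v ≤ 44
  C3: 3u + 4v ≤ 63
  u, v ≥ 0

Evaluate the objective at each vertex of the feasible region:
  z(0, 0) = 0
  z(11, 0) = -11
  z(9, 8) = -17  ←
  z(0, 11.6) = -11.6
The minimum is at u = 9, v = 8.

u = 9, v = 8, z = -17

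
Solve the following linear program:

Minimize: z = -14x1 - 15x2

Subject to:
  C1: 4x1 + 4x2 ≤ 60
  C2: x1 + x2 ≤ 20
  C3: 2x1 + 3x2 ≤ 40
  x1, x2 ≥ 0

Evaluate the objective at each vertex of the feasible region:
  z(0, 0) = 0
  z(15, 0) = -210
  z(5, 10) = -220  ←
  z(0, 13.33) = -200
The minimum is at x1 = 5, x2 = 10.

x1 = 5, x2 = 10, z = -220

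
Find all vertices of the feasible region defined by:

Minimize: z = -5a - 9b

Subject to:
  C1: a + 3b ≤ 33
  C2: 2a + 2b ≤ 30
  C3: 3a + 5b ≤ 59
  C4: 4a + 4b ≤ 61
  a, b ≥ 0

(0, 0), (15, 0), (8, 7), (3, 10), (0, 11)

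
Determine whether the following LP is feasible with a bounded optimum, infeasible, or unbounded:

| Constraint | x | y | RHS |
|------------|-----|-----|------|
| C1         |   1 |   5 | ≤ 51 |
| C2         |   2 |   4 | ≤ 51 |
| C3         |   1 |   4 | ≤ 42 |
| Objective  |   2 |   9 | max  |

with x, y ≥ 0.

Feasible with a bounded optimal solution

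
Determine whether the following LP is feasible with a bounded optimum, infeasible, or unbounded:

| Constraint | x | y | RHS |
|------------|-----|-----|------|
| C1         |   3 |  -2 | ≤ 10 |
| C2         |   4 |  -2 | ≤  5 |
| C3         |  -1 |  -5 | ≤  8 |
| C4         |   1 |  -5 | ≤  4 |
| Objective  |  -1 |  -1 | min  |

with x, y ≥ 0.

Unbounded (objective can decrease without bound)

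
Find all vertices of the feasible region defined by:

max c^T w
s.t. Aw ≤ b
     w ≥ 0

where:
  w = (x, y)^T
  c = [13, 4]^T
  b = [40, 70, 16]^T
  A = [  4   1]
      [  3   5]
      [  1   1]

(0, 0), (10, 0), (8, 8), (5, 11), (0, 14)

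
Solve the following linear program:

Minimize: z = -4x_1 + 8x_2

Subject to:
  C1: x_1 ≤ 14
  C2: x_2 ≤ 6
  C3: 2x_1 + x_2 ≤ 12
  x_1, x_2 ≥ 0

Evaluate the objective at each vertex of the feasible region:
  z(0, 0) = 0
  z(6, 0) = -24  ←
  z(3, 6) = 36
  z(0, 6) = 48
The minimum is at x_1 = 6, x_2 = 0.

x_1 = 6, x_2 = 0, z = -24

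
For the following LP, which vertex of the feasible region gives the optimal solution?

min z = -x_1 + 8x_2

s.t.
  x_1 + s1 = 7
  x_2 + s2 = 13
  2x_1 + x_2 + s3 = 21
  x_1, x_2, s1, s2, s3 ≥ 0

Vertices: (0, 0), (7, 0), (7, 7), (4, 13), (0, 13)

Evaluate the objective at each vertex of the feasible region:
  z(0, 0) = 0
  z(7, 0) = -7  ←
  z(7, 7) = 49
  z(4, 13) = 100
  z(0, 13) = 104
The minimum is at x_1 = 7, x_2 = 0.

(7, 0)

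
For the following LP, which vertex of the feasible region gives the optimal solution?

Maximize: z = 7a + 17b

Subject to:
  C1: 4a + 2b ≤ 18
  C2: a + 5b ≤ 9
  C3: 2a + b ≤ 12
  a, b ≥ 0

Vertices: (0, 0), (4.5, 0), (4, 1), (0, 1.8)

Evaluate the objective at each vertex of the feasible region:
  z(0, 0) = 0
  z(4.5, 0) = 31.5
  z(4, 1) = 45  ←
  z(0, 1.8) = 30.6
The maximum is at a = 4, b = 1.

(4, 1)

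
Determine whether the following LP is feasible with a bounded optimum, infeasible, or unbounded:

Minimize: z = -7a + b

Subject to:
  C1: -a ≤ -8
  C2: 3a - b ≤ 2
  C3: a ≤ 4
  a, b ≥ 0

Infeasible (no feasible solution exists)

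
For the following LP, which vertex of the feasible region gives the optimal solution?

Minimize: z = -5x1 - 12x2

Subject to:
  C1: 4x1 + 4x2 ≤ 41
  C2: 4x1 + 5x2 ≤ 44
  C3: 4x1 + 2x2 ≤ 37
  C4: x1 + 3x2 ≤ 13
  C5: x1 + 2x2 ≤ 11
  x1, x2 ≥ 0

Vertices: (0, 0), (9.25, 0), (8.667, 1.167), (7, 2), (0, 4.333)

Evaluate the objective at each vertex of the feasible region:
  z(0, 0) = 0
  z(9.25, 0) = -46.25
  z(8.667, 1.167) = -57.33
  z(7, 2) = -59  ←
  z(0, 4.333) = -52
The minimum is at x1 = 7, x2 = 2.

(7, 2)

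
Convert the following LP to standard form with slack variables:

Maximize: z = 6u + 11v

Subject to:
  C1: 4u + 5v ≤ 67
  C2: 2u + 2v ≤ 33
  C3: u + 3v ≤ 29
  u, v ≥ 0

max z = 6u + 11v

s.t.
  4u + 5v + s1 = 67
  2u + 2v + s2 = 33
  u + 3v + s3 = 29
  u, v, s1, s2, s3 ≥ 0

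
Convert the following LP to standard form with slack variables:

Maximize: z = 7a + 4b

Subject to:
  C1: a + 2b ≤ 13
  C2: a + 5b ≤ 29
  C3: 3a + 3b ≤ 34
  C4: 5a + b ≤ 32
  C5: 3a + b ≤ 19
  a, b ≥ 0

max z = 7a + 4b

s.t.
  a + 2b + s1 = 13
  a + 5b + s2 = 29
  3a + 3b + s3 = 34
  5a + b + s4 = 32
  3a + b + s5 = 19
  a, b, s1, s2, s3, s4, s5 ≥ 0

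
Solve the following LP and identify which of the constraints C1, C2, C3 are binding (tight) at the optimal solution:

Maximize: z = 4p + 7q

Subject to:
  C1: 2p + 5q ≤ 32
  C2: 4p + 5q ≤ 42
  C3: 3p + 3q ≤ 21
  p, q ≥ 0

At p = 1, q = 6, compute slack b - a·x for each constraint:
  C1: 32 − 32 = 0  (binding)
  C2: 42 − 34 = 8  (slack)
  C3: 21 − 21 = 0  (binding)

Optimal: p = 1, q = 6
Binding: C1, C3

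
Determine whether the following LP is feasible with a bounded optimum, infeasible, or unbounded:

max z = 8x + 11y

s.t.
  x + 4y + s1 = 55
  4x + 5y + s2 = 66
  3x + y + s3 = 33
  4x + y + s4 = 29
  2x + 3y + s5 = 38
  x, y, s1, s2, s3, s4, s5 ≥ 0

Feasible with a bounded optimal solution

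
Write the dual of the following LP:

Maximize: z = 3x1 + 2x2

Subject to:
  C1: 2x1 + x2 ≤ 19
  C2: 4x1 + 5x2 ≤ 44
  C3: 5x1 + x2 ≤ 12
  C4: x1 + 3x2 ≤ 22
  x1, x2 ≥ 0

Primal max cᵀx s.t. Ax ≤ b, x ≥ 0  →  Dual min bᵀy s.t. Aᵀy ≥ c, y ≥ 0.

Minimize: z = 19y1 + 44y2 + 12y3 + 22y4

Subject to:
  2y1 + 4y2 + 5y3 + y4 ≥ 3
  y1 + 5y2 + y3 + 3y4 ≥ 2
  y1, y2, y3, y4 ≥ 0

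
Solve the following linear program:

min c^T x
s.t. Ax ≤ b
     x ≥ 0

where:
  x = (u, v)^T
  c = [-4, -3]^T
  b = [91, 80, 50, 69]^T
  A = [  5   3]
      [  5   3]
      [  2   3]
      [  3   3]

Evaluate the objective at each vertex of the feasible region:
  z(0, 0) = 0
  z(16, 0) = -64
  z(10, 10) = -70  ←
  z(0, 16.67) = -50
The minimum is at u = 10, v = 10.

u = 10, v = 10, z = -70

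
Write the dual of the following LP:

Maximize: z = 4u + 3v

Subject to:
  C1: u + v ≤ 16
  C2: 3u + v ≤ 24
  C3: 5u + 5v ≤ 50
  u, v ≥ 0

Primal max cᵀx s.t. Ax ≤ b, x ≥ 0  →  Dual min bᵀy s.t. Aᵀy ≥ c, y ≥ 0.

Minimize: z = 16y1 + 24y2 + 50y3

Subject to:
  y1 + 3y2 + 5y3 ≥ 4
  y1 + y2 + 5y3 ≥ 3
  y1, y2, y3 ≥ 0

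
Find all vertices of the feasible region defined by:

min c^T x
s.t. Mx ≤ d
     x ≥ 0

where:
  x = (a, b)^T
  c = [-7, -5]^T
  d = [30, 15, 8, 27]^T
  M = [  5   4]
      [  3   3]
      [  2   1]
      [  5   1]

(0, 0), (4, 0), (3, 2), (0, 5)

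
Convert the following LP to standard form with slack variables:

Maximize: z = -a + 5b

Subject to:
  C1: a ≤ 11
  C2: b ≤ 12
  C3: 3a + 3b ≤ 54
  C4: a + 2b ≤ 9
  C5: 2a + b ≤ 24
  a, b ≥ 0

max z = -a + 5b

s.t.
  a + s1 = 11
  b + s2 = 12
  3a + 3b + s3 = 54
  a + 2b + s4 = 9
  2a + b + s5 = 24
  a, b, s1, s2, s3, s4, s5 ≥ 0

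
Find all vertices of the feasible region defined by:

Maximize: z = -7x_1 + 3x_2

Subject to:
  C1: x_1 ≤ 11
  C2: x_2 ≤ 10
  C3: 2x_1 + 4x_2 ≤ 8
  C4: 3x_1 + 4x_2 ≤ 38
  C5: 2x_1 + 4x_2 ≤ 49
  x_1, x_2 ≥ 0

(0, 0), (4, 0), (0, 2)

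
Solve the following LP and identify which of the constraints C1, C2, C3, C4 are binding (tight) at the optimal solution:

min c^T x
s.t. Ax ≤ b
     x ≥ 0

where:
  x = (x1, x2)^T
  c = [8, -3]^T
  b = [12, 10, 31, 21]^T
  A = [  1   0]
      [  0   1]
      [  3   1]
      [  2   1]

At x1 = 0, x2 = 10, compute slack b - a·x for each constraint:
  C1: 12 − 0 = 12  (slack)
  C2: 10 − 10 = 0  (binding)
  C3: 31 − 10 = 21  (slack)
  C4: 21 − 10 = 11  (slack)

Optimal: x1 = 0, x2 = 10
Binding: C2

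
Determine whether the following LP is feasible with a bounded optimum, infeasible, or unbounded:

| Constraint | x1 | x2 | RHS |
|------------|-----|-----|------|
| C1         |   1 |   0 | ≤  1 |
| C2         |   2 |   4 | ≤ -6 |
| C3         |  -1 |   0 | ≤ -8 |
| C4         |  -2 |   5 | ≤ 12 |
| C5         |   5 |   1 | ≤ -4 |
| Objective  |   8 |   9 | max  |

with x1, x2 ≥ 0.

Infeasible (no feasible solution exists)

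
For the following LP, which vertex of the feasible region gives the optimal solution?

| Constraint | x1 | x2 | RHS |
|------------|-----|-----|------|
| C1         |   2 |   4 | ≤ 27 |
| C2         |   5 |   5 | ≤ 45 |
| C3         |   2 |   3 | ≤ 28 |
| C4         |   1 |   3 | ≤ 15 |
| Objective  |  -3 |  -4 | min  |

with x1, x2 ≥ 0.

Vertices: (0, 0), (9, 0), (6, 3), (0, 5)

Evaluate the objective at each vertex of the feasible region:
  z(0, 0) = 0
  z(9, 0) = -27
  z(6, 3) = -30  ←
  z(0, 5) = -20
The minimum is at x1 = 6, x2 = 3.

(6, 3)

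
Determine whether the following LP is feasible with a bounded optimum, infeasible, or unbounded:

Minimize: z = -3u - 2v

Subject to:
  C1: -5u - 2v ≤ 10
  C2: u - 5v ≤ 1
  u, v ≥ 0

Unbounded (objective can decrease without bound)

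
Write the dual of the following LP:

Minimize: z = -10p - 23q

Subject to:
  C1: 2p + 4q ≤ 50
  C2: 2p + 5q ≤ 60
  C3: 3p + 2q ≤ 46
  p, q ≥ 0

Primal min cᵀx s.t. Ax ≤ b, x ≥ 0  →  Dual max −bᵀy s.t. Aᵀy ≥ −c, y ≥ 0.

Maximize: z = -50y1 - 60y2 - 46y3

Subject to:
  2y1 + 2y2 + 3y3 ≥ 10
  4y1 + 5y2 + 2y3 ≥ 23
  y1, y2, y3 ≥ 0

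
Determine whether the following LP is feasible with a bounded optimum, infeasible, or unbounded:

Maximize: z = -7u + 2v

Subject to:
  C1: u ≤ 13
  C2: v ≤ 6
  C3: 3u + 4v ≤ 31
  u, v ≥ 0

Feasible with a bounded optimal solution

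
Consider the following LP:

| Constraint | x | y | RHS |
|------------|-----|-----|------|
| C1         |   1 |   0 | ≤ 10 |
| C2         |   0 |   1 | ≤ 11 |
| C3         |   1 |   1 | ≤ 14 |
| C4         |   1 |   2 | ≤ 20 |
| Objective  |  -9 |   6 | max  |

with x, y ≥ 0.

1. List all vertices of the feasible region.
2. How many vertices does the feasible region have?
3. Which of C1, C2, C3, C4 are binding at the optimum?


1. (0, 0), (10, 0), (10, 4), (8, 6), (0, 10)
2. 5
3. C4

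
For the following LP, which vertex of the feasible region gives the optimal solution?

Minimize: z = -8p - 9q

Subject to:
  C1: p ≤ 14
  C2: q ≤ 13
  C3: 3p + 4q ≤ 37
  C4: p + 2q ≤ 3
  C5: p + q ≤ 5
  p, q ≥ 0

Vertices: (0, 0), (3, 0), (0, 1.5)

Evaluate the objective at each vertex of the feasible region:
  z(0, 0) = 0
  z(3, 0) = -24  ←
  z(0, 1.5) = -13.5
The minimum is at p = 3, q = 0.

(3, 0)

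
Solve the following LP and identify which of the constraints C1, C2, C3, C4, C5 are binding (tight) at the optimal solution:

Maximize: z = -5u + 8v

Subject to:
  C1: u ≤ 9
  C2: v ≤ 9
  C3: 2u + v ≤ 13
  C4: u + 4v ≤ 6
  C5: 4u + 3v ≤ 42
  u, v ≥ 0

At u = 0, v = 1.5, compute slack b - a·x for each constraint:
  C1: 9 − 0 = 9  (slack)
  C2: 9 − 1.5 = 7.5  (slack)
  C3: 13 − 1.5 = 11.5  (slack)
  C4: 6 − 6 = 0  (binding)
  C5: 42 − 4.5 = 37.5  (slack)

Optimal: u = 0, v = 1.5
Binding: C4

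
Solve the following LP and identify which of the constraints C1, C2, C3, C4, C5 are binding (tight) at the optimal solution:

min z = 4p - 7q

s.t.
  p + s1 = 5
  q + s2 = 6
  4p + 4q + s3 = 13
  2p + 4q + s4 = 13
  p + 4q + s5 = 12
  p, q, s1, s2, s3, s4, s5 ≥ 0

At p = 0, q = 3, compute slack b - a·x for each constraint:
  C1: 5 − 0 = 5  (slack)
  C2: 6 − 3 = 3  (slack)
  C3: 13 − 12 = 1  (slack)
  C4: 13 − 12 = 1  (slack)
  C5: 12 − 12 = 0  (binding)

Optimal: p = 0, q = 3
Binding: C5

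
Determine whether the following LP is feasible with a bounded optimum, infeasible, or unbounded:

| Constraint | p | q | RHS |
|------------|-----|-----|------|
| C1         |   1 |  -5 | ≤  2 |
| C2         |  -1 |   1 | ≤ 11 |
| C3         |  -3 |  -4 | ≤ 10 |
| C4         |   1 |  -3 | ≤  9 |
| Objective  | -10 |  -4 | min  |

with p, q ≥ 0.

Unbounded (objective can decrease without bound)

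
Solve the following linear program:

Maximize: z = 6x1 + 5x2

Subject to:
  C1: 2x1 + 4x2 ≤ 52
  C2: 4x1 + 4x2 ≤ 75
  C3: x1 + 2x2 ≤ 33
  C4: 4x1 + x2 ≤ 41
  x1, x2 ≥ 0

Evaluate the objective at each vertex of the feasible region:
  z(0, 0) = 0
  z(10.25, 0) = 61.5
  z(8, 9) = 93  ←
  z(0, 13) = 65
The maximum is at x1 = 8, x2 = 9.

x1 = 8, x2 = 9, z = 93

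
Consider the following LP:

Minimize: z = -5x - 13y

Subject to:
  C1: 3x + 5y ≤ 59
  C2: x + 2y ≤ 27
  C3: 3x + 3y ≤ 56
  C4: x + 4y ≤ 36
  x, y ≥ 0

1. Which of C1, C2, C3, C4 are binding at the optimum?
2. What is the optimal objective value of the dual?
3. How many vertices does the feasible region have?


1. C1, C4
2. -131
3. 5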